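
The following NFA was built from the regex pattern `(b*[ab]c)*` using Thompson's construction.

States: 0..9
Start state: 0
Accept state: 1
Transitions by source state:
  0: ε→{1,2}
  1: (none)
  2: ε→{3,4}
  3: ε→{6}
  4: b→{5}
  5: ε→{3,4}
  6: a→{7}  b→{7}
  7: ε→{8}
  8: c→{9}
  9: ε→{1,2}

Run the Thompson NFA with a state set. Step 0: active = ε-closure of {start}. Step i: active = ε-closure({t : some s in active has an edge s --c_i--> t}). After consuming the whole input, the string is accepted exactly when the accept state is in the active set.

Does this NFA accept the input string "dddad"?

initial (ε-close {0}): {0,1,2,3,4,6}
'd' @ 1: {}  — state set empty
rest 'ddad' ignored (set empty)
final: {}; accept 1 not in set

Answer: REJECT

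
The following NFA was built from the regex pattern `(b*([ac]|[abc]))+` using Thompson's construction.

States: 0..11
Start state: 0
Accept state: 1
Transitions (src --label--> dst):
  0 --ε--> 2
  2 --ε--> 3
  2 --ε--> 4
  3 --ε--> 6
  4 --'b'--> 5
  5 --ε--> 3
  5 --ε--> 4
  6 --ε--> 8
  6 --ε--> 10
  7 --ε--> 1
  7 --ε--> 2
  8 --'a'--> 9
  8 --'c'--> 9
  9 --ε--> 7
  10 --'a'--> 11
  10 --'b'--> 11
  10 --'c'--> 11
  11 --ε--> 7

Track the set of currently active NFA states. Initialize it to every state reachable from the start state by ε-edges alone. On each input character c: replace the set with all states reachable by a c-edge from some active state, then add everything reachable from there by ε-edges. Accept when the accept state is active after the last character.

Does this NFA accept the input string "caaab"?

start: ε-closure({0}) = {0,2,3,4,6,8,10}
'c' @ 1: {1,2,3,4,6,7,8,9,10,11}  (accept∈set)
'a' @ 2: {1,2,3,4,6,7,8,9,10,11}  (accept∈set)
'a' @ 3: {1,2,3,4,6,7,8,9,10,11}  (accept∈set)
'a' @ 4: {1,2,3,4,6,7,8,9,10,11}  (accept∈set)
'b' @ 5: {1,2,3,4,5,6,7,8,10,11}  (accept∈set)
final: {1,2,3,4,5,6,7,8,10,11}; accept 1 in set

Answer: ACCEPT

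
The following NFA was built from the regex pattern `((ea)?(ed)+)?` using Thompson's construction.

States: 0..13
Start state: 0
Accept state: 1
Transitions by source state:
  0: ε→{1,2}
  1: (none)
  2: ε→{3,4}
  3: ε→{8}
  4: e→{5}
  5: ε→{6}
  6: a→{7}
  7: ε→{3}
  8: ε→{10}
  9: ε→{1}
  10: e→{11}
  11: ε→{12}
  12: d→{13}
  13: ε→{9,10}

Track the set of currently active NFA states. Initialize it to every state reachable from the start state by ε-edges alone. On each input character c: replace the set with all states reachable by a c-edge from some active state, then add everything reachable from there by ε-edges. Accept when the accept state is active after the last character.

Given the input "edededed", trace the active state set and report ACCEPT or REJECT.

Answer: ACCEPT

Steps:
initial (ε-close {0}): {0,1,2,3,4,8,10}
'e' @ 1: {5,6,11,12}
'd' @ 2: {1,9,10,13}  [accepting]
'e' @ 3: {11,12}
'd' @ 4: {1,9,10,13}  [accepting]
'e' @ 5: {11,12}
'd' @ 6: {1,9,10,13}  [accepting]
'e' @ 7: {11,12}
'd' @ 8: {1,9,10,13}  [accepting]
final: {1,9,10,13}; accept 1 in set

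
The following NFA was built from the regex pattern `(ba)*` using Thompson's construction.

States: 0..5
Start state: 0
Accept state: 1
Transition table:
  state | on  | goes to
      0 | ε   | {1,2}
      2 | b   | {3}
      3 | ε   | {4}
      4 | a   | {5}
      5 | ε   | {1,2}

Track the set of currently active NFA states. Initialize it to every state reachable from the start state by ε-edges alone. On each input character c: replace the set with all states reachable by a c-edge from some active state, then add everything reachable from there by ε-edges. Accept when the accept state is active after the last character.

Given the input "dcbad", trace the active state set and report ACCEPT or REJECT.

start: ε-closure({0}) = {0,1,2}
'd' @ 1: {}  — no active states
rest 'cbad' ignored (set empty)
end set {} — state 1 not in

Answer: REJECT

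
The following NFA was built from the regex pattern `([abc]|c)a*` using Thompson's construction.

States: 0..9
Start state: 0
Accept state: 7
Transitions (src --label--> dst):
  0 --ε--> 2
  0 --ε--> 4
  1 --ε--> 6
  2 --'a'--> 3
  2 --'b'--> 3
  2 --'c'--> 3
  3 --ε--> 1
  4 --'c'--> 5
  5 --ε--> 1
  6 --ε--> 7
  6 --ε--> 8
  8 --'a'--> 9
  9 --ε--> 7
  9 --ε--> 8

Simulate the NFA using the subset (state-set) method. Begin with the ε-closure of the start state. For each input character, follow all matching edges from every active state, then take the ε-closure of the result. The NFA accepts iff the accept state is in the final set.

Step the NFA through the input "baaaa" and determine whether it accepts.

Answer: ACCEPT

Trace:
S₀ = ε-closure({0}) = {0,2,4}
'b' @ 1: {1,3,6,7,8}  (accept∈set)
'a' @ 2: {7,8,9}  (accept∈set)
'a' @ 3: {7,8,9}  (accept∈set)
'a' @ 4: {7,8,9}  (accept∈set)
'a' @ 5: {7,8,9}  (accept∈set)
end set {7,8,9} — state 7 in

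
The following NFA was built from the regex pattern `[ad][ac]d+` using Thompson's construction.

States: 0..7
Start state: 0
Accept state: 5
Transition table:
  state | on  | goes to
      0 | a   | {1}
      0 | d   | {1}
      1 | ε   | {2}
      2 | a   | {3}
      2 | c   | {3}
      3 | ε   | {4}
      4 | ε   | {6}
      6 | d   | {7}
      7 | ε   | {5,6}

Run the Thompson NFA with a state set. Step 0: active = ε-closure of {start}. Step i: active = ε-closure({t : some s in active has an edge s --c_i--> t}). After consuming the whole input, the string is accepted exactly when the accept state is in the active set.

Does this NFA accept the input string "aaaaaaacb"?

Answer: REJECT

Steps:
initial (ε-close {0}): {0}
'a' @ 1: {1,2}
'a' @ 2: {3,4,6}
'a' @ 3: {}  — dead — no transitions
rest 'aaaacb' ignored (set empty)
end set {} — state 5 not in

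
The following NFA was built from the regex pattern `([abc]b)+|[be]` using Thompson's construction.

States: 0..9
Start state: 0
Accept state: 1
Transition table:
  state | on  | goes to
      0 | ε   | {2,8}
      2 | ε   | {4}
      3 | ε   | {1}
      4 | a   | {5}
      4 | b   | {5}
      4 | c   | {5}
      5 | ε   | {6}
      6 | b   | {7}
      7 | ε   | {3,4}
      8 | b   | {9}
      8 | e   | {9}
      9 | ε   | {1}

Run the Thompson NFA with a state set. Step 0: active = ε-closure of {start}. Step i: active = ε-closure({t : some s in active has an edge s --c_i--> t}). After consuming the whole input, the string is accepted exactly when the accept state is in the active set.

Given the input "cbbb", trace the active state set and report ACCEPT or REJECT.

Answer: ACCEPT

Derivation:
S₀ = ε-closure({0}) = {0,2,4,8}
'c' @ 1: {5,6}
'b' @ 2: {1,3,4,7}  (accept∈set)
'b' @ 3: {5,6}
'b' @ 4: {1,3,4,7}  (accept∈set)
end set {1,3,4,7} — state 1 in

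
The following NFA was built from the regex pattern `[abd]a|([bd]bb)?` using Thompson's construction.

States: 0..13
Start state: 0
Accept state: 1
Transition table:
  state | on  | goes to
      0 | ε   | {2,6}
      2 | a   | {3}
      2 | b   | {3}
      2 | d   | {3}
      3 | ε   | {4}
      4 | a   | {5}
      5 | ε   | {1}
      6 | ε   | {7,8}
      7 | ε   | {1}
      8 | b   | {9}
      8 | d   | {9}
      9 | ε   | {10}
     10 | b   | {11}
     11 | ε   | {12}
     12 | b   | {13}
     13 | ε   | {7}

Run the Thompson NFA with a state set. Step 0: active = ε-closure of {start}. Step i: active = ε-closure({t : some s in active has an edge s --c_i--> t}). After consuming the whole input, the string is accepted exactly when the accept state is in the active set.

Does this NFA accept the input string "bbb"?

Answer: ACCEPT

Derivation:
initial (ε-close {0}): {0,1,2,6,7,8}
'b' @ 1: {3,4,9,10}
'b' @ 2: {11,12}
'b' @ 3: {1,7,13}  (accept∈set)
after full input: {1,7,13}  (accept=1 in)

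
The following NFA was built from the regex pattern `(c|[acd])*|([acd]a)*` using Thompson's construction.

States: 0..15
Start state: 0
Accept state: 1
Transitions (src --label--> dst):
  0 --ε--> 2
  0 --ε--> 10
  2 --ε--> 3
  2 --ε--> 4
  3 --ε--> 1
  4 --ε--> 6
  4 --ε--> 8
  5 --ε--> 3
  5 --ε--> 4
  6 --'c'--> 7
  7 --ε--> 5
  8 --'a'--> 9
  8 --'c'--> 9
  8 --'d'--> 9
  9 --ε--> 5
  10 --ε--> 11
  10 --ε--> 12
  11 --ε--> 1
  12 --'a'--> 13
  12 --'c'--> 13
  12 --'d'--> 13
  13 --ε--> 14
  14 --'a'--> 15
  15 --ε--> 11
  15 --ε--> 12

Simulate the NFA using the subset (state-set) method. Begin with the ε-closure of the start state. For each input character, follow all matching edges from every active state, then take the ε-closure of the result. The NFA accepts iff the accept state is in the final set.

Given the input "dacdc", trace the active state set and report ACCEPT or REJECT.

S₀ = ε-closure({0}) = {0,1,2,3,4,6,8,10,11,12}
'd' @ 1: {1,3,4,5,6,8,9,13,14}  (accept∈set)
'a' @ 2: {1,3,4,5,6,8,9,11,12,15}  (accept∈set)
'c' @ 3: {1,3,4,5,6,7,8,9,13,14}  (accept∈set)
'd' @ 4: {1,3,4,5,6,8,9}  (accept∈set)
'c' @ 5: {1,3,4,5,6,7,8,9}  (accept∈set)
after full input: {1,3,4,5,6,7,8,9}  (accept=1 in)

Answer: ACCEPT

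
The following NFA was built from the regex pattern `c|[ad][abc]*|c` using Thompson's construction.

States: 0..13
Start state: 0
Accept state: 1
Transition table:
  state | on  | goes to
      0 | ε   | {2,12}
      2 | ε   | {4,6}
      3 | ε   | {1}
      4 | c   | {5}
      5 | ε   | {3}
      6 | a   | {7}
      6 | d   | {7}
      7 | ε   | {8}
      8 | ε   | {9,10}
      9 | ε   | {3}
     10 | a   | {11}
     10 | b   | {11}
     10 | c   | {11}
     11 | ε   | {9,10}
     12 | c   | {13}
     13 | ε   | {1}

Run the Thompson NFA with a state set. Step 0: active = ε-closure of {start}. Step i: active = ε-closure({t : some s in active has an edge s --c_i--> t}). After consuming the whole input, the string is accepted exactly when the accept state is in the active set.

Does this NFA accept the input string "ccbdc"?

start: ε-closure({0}) = {0,2,4,6,12}
'c' @ 1: {1,3,5,13}  [accepting]
'c' @ 2: {}  — dead — no transitions
rest 'bdc' ignored (set empty)
end set {} — state 1 not in

Answer: REJECT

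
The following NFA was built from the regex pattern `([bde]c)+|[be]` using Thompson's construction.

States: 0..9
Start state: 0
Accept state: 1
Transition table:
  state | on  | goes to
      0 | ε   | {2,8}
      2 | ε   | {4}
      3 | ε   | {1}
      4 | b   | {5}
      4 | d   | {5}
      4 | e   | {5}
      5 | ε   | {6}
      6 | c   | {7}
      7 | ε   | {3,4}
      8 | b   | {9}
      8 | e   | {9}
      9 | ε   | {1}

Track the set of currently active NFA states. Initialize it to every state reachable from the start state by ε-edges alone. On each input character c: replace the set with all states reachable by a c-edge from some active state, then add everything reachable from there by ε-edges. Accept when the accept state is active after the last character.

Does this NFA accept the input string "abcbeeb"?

Answer: REJECT

Trace:
S₀ = ε-closure({0}) = {0,2,4,8}
'a' @ 1: {}  — no active states
rest 'bcbeeb' ignored (set empty)
final: {}; accept 1 not in set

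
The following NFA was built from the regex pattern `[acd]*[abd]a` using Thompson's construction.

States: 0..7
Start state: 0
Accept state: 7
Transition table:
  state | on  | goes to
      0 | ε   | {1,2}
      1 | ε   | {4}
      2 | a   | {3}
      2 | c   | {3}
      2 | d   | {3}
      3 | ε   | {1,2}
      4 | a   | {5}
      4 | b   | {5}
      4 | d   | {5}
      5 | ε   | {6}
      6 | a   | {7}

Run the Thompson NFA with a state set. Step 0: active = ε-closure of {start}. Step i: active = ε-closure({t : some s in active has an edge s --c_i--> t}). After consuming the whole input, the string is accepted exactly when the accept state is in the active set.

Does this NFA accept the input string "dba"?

initial (ε-close {0}): {0,1,2,4}
'd' @ 1: {1,2,3,4,5,6}
'b' @ 2: {5,6}
'a' @ 3: {7}  (accept∈set)
end set {7} — state 7 in

Answer: ACCEPT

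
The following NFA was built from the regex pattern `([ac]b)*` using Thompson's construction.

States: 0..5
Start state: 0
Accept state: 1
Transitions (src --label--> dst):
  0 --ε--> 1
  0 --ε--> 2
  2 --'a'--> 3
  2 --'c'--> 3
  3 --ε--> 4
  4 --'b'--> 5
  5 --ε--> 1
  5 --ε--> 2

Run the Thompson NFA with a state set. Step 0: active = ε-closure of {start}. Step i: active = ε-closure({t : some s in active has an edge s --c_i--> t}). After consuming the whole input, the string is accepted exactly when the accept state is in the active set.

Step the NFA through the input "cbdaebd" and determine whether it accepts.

start: ε-closure({0}) = {0,1,2}
'c' @ 1: {3,4}
'b' @ 2: {1,2,5}  [accepting]
'd' @ 3: {}  — state set empty
rest 'aebd' ignored (set empty)
final: {}; accept 1 not in set

Answer: REJECT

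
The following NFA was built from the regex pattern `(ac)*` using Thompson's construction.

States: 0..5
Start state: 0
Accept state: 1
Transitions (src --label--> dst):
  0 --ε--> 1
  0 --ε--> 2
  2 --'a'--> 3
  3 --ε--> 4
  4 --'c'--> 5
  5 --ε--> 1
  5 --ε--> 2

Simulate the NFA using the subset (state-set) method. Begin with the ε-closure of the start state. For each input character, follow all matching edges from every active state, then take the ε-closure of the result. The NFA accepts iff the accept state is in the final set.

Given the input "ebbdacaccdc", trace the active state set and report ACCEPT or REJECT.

start: ε-closure({0}) = {0,1,2}
'e' @ 1: {}  — state set empty
rest 'bbdacaccdc' ignored (set empty)
final: {}; accept 1 not in set

Answer: REJECT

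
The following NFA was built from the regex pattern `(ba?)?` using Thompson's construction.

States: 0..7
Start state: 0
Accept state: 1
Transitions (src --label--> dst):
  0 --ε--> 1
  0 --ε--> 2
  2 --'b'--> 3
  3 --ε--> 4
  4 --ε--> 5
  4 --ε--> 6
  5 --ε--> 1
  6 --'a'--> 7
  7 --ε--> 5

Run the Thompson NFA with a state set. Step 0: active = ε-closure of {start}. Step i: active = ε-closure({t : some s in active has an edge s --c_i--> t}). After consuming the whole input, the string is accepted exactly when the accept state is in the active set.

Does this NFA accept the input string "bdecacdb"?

Answer: REJECT

Trace:
S₀ = ε-closure({0}) = {0,1,2}
'b' @ 1: {1,3,4,5,6}  (accept∈set)
'd' @ 2: {}  — dead — no transitions
rest 'ecacdb' ignored (set empty)
after full input: {}  (accept=1 not in)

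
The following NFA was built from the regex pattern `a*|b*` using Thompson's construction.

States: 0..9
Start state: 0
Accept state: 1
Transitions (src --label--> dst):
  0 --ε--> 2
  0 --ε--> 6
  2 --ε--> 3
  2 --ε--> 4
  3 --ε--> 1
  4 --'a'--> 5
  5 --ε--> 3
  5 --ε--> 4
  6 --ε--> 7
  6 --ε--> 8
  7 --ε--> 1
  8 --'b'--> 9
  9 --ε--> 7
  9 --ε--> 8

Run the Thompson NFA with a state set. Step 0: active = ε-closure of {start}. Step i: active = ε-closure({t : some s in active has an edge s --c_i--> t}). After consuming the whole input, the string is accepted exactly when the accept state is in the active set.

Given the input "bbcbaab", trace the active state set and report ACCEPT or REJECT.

initial (ε-close {0}): {0,1,2,3,4,6,7,8}
'b' @ 1: {1,7,8,9}  [accepting]
'b' @ 2: {1,7,8,9}  [accepting]
'c' @ 3: {}  — no active states
rest 'baab' ignored (set empty)
after full input: {}  (accept=1 not in)

Answer: REJECT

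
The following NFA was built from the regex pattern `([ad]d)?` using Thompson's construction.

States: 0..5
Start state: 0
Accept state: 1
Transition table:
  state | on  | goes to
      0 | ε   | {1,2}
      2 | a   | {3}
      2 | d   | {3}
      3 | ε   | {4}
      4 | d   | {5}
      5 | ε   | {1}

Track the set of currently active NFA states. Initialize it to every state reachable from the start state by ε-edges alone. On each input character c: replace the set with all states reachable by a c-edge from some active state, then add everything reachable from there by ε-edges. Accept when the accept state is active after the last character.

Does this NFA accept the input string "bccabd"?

Answer: REJECT

Steps:
start: ε-closure({0}) = {0,1,2}
'b' @ 1: {}  — state set empty
rest 'ccabd' ignored (set empty)
final: {}; accept 1 not in set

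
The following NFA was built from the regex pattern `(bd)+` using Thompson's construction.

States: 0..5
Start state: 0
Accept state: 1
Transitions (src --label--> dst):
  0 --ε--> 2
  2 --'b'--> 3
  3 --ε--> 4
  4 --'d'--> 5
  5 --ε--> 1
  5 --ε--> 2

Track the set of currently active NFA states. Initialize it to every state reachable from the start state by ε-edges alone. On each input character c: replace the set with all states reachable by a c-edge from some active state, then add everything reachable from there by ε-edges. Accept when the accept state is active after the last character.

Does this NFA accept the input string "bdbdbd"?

Answer: ACCEPT

Steps:
start: ε-closure({0}) = {0,2}
'b' @ 1: {3,4}
'd' @ 2: {1,2,5}  (accept∈set)
'b' @ 3: {3,4}
'd' @ 4: {1,2,5}  (accept∈set)
'b' @ 5: {3,4}
'd' @ 6: {1,2,5}  (accept∈set)
end set {1,2,5} — state 1 in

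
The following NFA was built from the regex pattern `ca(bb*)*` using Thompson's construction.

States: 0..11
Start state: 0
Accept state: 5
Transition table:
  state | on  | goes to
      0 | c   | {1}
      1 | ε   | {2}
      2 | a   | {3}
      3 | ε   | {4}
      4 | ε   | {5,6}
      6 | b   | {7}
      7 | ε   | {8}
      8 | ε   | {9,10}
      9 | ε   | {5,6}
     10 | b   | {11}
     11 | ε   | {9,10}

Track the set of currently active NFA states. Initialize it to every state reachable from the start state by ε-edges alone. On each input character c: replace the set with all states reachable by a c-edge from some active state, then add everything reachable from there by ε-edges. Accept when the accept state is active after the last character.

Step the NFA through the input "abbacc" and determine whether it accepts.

start: ε-closure({0}) = {0}
'a' @ 1: {}  — dead — no transitions
rest 'bbacc' ignored (set empty)
end set {} — state 5 not in

Answer: REJECT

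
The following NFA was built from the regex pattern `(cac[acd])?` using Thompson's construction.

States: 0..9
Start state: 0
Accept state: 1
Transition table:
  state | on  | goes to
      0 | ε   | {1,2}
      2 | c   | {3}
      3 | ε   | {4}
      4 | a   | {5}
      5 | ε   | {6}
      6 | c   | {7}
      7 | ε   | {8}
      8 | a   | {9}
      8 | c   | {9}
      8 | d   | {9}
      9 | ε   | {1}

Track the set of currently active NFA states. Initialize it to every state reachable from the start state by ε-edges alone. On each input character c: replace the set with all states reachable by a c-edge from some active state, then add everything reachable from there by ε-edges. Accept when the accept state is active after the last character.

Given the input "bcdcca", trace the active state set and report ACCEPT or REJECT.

start: ε-closure({0}) = {0,1,2}
'b' @ 1: {}  — no active states
rest 'cdcca' ignored (set empty)
final: {}; accept 1 not in set

Answer: REJECT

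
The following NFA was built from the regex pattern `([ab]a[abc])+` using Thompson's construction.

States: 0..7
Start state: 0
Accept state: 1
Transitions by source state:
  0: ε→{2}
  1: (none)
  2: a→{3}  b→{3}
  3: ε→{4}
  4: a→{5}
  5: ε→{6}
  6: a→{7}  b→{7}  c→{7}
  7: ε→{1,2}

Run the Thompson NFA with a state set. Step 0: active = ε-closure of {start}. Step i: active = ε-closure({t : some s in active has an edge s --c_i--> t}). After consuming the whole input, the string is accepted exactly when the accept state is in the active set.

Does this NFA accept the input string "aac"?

Answer: ACCEPT

Trace:
start: ε-closure({0}) = {0,2}
'a' @ 1: {3,4}
'a' @ 2: {5,6}
'c' @ 3: {1,2,7}  (accept∈set)
after full input: {1,2,7}  (accept=1 in)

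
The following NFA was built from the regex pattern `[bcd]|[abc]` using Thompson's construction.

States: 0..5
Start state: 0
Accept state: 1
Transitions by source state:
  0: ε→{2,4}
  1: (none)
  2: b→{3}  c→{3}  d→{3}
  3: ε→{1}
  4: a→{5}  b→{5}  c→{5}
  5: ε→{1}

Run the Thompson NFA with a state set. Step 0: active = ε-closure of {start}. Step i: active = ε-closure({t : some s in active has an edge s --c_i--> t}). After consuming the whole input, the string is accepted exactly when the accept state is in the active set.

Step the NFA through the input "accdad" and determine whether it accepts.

Answer: REJECT

Steps:
start: ε-closure({0}) = {0,2,4}
'a' @ 1: {1,5}  ✓accept
'c' @ 2: {}  — no active states
rest 'cdad' ignored (set empty)
final: {}; accept 1 not in set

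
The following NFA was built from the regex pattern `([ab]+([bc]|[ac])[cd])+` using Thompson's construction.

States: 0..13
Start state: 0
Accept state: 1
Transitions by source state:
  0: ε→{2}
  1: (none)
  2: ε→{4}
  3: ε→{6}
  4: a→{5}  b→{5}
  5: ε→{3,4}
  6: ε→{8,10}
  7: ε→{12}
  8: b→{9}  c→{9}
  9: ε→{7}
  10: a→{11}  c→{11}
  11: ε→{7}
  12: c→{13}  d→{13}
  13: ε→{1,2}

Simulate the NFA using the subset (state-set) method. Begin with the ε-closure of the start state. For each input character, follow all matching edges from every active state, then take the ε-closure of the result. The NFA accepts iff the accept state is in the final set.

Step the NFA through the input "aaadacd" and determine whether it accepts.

Answer: ACCEPT

Steps:
S₀ = ε-closure({0}) = {0,2,4}
'a' @ 1: {3,4,5,6,8,10}
'a' @ 2: {3,4,5,6,7,8,10,11,12}
'a' @ 3: {3,4,5,6,7,8,10,11,12}
'd' @ 4: {1,2,4,13}  (accept∈set)
'a' @ 5: {3,4,5,6,8,10}
'c' @ 6: {7,9,11,12}
'd' @ 7: {1,2,4,13}  (accept∈set)
end set {1,2,4,13} — state 1 in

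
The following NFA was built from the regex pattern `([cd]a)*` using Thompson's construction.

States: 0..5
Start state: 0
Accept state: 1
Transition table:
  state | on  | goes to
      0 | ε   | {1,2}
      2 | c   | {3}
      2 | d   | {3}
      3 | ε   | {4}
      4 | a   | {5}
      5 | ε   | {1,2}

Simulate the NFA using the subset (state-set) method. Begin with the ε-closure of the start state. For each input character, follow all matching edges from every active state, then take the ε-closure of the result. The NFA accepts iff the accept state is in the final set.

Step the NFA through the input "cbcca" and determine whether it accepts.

S₀ = ε-closure({0}) = {0,1,2}
'c' @ 1: {3,4}
'b' @ 2: {}  — state set empty
rest 'cca' ignored (set empty)
after full input: {}  (accept=1 not in)

Answer: REJECT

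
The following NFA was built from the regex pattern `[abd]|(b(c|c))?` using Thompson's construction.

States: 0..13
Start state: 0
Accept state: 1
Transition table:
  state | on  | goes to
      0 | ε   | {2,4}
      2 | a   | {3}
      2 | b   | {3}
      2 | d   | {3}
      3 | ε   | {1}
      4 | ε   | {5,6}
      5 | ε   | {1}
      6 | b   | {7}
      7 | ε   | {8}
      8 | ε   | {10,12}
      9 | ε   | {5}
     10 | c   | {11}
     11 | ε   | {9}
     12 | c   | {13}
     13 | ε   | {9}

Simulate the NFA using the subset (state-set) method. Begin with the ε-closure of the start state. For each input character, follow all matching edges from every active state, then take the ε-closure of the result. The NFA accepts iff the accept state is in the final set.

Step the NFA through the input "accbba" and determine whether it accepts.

Answer: REJECT

Trace:
initial (ε-close {0}): {0,1,2,4,5,6}
'a' @ 1: {1,3}  ✓accept
'c' @ 2: {}  — state set empty
rest 'cbba' ignored (set empty)
after full input: {}  (accept=1 not in)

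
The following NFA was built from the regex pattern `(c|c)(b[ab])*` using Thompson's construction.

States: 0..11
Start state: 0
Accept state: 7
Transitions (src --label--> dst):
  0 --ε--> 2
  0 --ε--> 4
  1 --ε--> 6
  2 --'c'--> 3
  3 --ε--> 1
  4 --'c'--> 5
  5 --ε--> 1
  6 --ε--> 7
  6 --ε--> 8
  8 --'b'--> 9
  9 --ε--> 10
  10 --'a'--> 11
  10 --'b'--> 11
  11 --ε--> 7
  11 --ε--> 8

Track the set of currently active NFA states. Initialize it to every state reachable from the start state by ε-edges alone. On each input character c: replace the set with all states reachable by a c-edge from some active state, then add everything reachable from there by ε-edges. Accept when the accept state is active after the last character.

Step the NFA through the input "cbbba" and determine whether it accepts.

S₀ = ε-closure({0}) = {0,2,4}
'c' @ 1: {1,3,5,6,7,8}  ✓accept
'b' @ 2: {9,10}
'b' @ 3: {7,8,11}  ✓accept
'b' @ 4: {9,10}
'a' @ 5: {7,8,11}  ✓accept
final: {7,8,11}; accept 7 in set

Answer: ACCEPT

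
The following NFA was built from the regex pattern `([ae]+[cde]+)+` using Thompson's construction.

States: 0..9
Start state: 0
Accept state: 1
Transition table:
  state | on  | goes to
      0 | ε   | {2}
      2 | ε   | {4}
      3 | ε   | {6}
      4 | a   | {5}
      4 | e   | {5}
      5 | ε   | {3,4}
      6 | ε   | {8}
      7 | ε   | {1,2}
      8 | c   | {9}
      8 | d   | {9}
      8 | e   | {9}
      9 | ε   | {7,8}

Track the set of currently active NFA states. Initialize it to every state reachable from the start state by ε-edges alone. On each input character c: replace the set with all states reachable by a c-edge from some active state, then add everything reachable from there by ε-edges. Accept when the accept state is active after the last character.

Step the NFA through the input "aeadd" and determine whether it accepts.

S₀ = ε-closure({0}) = {0,2,4}
'a' @ 1: {3,4,5,6,8}
'e' @ 2: {1,2,3,4,5,6,7,8,9}  (accept∈set)
'a' @ 3: {3,4,5,6,8}
'd' @ 4: {1,2,4,7,8,9}  (accept∈set)
'd' @ 5: {1,2,4,7,8,9}  (accept∈set)
final: {1,2,4,7,8,9}; accept 1 in set

Answer: ACCEPT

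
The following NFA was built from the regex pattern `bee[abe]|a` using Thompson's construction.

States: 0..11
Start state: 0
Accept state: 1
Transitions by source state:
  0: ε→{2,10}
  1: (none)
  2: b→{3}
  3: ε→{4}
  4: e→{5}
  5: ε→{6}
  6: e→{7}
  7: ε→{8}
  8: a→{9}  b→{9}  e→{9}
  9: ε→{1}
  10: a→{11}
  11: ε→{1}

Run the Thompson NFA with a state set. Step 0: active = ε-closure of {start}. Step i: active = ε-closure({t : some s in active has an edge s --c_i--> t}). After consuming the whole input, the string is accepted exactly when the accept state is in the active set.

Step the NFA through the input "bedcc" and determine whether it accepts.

initial (ε-close {0}): {0,2,10}
'b' @ 1: {3,4}
'e' @ 2: {5,6}
'd' @ 3: {}  — dead — no transitions
rest 'cc' ignored (set empty)
end set {} — state 1 not in

Answer: REJECT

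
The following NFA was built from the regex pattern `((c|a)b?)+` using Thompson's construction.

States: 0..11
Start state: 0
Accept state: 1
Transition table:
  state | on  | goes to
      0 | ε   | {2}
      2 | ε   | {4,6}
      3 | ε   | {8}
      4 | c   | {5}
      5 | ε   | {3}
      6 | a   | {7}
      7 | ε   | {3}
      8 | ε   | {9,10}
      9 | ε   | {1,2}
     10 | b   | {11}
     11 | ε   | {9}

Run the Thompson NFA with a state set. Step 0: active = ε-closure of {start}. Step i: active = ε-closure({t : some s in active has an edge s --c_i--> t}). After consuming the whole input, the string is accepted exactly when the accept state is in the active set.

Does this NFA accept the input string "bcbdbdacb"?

Answer: REJECT

Derivation:
initial (ε-close {0}): {0,2,4,6}
'b' @ 1: {}  — state set empty
rest 'cbdbdacb' ignored (set empty)
final: {}; accept 1 not in set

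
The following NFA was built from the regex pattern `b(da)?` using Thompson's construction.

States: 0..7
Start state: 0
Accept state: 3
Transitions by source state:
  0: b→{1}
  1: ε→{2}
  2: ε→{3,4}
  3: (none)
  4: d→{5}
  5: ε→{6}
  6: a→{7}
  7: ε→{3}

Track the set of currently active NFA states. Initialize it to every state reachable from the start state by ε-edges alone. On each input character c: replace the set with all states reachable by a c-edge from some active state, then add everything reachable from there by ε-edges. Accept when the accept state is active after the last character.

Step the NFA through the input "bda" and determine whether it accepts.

Answer: ACCEPT

Steps:
S₀ = ε-closure({0}) = {0}
'b' @ 1: {1,2,3,4}  (accept∈set)
'd' @ 2: {5,6}
'a' @ 3: {3,7}  (accept∈set)
after full input: {3,7}  (accept=3 in)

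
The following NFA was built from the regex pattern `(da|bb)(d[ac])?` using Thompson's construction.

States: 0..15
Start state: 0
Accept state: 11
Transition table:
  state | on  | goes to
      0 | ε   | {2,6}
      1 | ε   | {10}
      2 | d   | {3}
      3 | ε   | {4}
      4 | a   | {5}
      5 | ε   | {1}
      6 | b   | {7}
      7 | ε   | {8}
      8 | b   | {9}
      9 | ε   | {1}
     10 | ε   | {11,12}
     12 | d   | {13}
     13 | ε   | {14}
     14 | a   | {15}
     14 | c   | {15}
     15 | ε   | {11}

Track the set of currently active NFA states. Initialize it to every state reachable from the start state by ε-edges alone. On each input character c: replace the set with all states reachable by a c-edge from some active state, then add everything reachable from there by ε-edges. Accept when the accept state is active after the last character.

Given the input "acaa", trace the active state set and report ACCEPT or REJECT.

Answer: REJECT

Derivation:
S₀ = ε-closure({0}) = {0,2,6}
'a' @ 1: {}  — no active states
rest 'caa' ignored (set empty)
final: {}; accept 11 not in set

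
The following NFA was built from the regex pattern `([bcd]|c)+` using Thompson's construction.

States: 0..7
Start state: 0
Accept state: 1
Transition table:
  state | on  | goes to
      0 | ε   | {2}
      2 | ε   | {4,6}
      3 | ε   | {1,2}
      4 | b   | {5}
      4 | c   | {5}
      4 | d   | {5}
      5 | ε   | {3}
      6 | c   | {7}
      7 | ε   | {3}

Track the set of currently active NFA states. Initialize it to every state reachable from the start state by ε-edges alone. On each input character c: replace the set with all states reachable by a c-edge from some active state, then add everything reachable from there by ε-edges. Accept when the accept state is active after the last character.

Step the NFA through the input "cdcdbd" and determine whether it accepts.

initial (ε-close {0}): {0,2,4,6}
'c' @ 1: {1,2,3,4,5,6,7}  [accepting]
'd' @ 2: {1,2,3,4,5,6}  [accepting]
'c' @ 3: {1,2,3,4,5,6,7}  [accepting]
'd' @ 4: {1,2,3,4,5,6}  [accepting]
'b' @ 5: {1,2,3,4,5,6}  [accepting]
'd' @ 6: {1,2,3,4,5,6}  [accepting]
final: {1,2,3,4,5,6}; accept 1 in set

Answer: ACCEPT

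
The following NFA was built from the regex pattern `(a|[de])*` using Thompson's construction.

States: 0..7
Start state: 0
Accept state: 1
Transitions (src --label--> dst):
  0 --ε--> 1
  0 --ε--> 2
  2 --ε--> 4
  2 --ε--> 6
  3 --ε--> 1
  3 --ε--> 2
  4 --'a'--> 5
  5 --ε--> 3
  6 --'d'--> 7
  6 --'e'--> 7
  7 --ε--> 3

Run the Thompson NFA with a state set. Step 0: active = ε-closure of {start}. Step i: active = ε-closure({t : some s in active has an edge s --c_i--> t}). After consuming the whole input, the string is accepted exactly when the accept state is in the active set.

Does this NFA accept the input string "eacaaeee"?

Answer: REJECT

Trace:
initial (ε-close {0}): {0,1,2,4,6}
'e' @ 1: {1,2,3,4,6,7}  (accept∈set)
'a' @ 2: {1,2,3,4,5,6}  (accept∈set)
'c' @ 3: {}  — dead — no transitions
rest 'aaeee' ignored (set empty)
final: {}; accept 1 not in set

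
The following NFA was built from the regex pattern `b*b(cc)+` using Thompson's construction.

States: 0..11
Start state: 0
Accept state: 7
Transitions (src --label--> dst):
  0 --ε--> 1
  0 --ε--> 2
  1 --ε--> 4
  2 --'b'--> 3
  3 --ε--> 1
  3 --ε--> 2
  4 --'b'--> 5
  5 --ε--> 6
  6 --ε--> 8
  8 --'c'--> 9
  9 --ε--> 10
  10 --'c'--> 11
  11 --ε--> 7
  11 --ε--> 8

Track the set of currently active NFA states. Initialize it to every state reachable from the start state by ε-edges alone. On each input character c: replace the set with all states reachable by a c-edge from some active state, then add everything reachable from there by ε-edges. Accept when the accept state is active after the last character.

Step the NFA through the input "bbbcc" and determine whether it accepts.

Answer: ACCEPT

Trace:
start: ε-closure({0}) = {0,1,2,4}
'b' @ 1: {1,2,3,4,5,6,8}
'b' @ 2: {1,2,3,4,5,6,8}
'b' @ 3: {1,2,3,4,5,6,8}
'c' @ 4: {9,10}
'c' @ 5: {7,8,11}  [accepting]
after full input: {7,8,11}  (accept=7 in)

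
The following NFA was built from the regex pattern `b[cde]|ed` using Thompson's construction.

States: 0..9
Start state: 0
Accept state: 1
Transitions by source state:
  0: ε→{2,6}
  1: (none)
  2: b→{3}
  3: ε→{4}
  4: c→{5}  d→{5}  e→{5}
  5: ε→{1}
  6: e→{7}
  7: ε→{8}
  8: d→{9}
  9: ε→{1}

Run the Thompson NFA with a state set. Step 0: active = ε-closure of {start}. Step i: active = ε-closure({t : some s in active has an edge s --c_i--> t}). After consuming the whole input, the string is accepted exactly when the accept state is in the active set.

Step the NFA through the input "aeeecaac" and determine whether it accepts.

start: ε-closure({0}) = {0,2,6}
'a' @ 1: {}  — dead — no transitions
rest 'eeecaac' ignored (set empty)
after full input: {}  (accept=1 not in)

Answer: REJECT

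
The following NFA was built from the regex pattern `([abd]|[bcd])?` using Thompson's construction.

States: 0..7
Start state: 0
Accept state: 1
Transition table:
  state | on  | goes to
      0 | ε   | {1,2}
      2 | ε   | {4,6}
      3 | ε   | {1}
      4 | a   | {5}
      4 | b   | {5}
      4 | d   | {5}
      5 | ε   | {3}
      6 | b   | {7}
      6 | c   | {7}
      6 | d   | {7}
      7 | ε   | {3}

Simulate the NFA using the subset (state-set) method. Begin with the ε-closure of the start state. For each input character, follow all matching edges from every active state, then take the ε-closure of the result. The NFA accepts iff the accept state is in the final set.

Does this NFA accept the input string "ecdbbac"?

Answer: REJECT

Derivation:
initial (ε-close {0}): {0,1,2,4,6}
'e' @ 1: {}  — state set empty
rest 'cdbbac' ignored (set empty)
final: {}; accept 1 not in set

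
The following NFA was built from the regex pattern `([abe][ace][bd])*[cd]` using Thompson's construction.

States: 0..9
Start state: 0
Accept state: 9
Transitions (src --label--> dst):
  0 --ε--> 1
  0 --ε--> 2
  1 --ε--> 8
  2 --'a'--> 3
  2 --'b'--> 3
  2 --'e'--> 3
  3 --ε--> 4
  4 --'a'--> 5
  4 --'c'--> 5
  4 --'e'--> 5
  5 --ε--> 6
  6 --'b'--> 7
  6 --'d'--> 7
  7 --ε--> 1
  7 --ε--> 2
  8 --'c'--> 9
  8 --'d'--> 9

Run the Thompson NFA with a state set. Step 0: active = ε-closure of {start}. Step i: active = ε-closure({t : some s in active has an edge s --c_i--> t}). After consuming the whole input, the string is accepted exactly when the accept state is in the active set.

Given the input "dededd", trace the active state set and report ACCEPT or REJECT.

Answer: REJECT

Derivation:
initial (ε-close {0}): {0,1,2,8}
'd' @ 1: {9}  ✓accept
'e' @ 2: {}  — no active states
rest 'dedd' ignored (set empty)
after full input: {}  (accept=9 not in)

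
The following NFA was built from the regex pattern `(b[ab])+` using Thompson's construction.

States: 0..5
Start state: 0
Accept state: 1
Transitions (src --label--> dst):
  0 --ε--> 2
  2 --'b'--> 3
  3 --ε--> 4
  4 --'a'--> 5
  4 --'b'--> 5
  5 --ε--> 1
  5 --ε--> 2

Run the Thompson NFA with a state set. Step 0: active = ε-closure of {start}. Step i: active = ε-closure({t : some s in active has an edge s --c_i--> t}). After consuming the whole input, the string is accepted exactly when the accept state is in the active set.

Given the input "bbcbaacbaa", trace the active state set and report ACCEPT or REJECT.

start: ε-closure({0}) = {0,2}
'b' @ 1: {3,4}
'b' @ 2: {1,2,5}  (accept∈set)
'c' @ 3: {}  — state set empty
rest 'baacbaa' ignored (set empty)
final: {}; accept 1 not in set

Answer: REJECT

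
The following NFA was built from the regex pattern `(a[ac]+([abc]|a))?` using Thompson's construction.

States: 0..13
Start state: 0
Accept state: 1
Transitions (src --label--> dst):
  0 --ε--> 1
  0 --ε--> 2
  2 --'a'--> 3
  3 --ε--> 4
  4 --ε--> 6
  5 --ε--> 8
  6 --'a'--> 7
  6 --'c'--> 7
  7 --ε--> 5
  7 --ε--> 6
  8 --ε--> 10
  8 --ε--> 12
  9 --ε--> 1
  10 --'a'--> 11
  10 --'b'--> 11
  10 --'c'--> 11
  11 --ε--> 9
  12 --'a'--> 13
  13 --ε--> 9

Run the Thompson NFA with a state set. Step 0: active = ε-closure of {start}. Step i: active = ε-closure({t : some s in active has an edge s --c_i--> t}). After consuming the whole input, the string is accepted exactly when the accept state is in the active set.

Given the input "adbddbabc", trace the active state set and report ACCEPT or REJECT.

initial (ε-close {0}): {0,1,2}
'a' @ 1: {3,4,6}
'd' @ 2: {}  — no active states
rest 'bddbabc' ignored (set empty)
final: {}; accept 1 not in set

Answer: REJECT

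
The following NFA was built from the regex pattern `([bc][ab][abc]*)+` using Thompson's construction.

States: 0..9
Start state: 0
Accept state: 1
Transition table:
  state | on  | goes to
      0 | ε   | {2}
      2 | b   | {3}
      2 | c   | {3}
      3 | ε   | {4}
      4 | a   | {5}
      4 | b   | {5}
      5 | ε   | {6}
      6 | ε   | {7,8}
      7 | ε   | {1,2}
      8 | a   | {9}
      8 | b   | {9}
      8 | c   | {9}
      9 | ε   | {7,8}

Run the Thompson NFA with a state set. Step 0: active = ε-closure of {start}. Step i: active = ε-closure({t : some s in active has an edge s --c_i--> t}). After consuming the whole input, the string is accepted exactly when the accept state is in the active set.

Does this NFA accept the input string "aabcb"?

initial (ε-close {0}): {0,2}
'a' @ 1: {}  — no active states
rest 'abcb' ignored (set empty)
end set {} — state 1 not in

Answer: REJECT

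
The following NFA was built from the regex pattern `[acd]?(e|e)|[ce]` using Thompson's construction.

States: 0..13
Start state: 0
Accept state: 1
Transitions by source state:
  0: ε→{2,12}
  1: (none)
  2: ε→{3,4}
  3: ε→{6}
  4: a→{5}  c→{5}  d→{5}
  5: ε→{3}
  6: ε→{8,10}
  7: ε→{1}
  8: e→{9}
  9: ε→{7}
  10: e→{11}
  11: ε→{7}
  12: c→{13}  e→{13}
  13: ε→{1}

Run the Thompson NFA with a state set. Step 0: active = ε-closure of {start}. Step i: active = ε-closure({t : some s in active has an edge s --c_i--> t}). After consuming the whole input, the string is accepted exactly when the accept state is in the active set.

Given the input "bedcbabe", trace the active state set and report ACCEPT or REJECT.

Answer: REJECT

Derivation:
S₀ = ε-closure({0}) = {0,2,3,4,6,8,10,12}
'b' @ 1: {}  — state set empty
rest 'edcbabe' ignored (set empty)
end set {} — state 1 not in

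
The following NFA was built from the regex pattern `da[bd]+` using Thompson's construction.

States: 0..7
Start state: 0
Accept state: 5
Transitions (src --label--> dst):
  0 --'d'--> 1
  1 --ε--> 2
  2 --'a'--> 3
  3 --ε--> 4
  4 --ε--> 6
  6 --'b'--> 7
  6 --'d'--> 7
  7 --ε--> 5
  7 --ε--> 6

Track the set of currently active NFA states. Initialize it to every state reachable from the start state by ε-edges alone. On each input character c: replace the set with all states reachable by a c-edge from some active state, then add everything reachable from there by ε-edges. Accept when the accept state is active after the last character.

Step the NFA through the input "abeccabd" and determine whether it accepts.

Answer: REJECT

Trace:
initial (ε-close {0}): {0}
'a' @ 1: {}  — no active states
rest 'beccabd' ignored (set empty)
after full input: {}  (accept=5 not in)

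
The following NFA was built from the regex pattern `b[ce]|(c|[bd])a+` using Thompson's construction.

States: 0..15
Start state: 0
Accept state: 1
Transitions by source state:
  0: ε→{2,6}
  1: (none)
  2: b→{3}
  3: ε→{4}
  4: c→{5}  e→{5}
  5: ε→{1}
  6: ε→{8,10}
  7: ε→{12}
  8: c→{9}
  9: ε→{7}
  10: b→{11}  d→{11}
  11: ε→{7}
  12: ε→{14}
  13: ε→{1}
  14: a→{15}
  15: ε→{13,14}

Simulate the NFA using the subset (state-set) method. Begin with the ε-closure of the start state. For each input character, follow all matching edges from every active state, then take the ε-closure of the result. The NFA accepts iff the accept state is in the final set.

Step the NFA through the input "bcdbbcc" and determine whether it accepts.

S₀ = ε-closure({0}) = {0,2,6,8,10}
'b' @ 1: {3,4,7,11,12,14}
'c' @ 2: {1,5}  [accepting]
'd' @ 3: {}  — no active states
rest 'bbcc' ignored (set empty)
final: {}; accept 1 not in set

Answer: REJECT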